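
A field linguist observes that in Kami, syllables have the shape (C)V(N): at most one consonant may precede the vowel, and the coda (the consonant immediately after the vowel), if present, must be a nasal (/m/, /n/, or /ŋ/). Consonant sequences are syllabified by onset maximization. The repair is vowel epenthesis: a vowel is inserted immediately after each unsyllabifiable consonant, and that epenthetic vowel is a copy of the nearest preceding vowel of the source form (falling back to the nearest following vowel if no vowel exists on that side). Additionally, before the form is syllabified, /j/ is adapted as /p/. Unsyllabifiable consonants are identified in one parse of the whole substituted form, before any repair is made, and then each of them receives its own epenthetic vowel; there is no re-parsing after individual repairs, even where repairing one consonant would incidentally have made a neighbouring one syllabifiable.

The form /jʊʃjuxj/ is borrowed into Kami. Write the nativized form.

Substitution: /j/ → /p/, giving /pʊʃpuxp/.
Syllabifying with onset maximization leaves /ʃ/, /x/, /p/ stranded (only a nasal (/m/, /n/, or /ŋ/) is licensed in coda position; onsets are limited to one consonant).
Epenthesis after each stranded consonant: /ʃ/ → /ʃʊ/, /x/ → /xu/, /p/ → /pu/.

pʊʃʊpuxupu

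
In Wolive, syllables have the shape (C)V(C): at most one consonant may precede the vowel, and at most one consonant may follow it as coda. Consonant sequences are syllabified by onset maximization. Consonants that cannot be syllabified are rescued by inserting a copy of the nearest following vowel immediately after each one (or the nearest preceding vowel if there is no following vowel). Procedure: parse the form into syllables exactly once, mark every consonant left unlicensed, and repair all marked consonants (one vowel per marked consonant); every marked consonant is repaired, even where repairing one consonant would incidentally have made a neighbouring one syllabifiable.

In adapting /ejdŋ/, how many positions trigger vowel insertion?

2

The unsyllabifiable consonants are /d/, /ŋ/; each receives one epenthetic vowel.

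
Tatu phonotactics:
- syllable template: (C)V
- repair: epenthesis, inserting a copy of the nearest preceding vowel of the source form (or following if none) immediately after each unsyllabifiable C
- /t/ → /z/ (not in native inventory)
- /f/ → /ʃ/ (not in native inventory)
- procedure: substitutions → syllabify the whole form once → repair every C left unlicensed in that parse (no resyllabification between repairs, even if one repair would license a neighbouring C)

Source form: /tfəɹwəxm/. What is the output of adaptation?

zəʃəɹəwəxəmə

Substitution: /t/ → /z/, /f/ → /ʃ/, giving /zʃəɹwəxm/.
Syllabifying with onset maximization leaves /z/, /ɹ/, /x/, /m/ stranded (no codas are permitted; onsets are limited to one consonant).
Each unlicensed consonant becomes the onset of a new syllable: /z/ → /zə/, /ɹ/ → /ɹə/, /x/ → /xə/, /m/ → /mə/.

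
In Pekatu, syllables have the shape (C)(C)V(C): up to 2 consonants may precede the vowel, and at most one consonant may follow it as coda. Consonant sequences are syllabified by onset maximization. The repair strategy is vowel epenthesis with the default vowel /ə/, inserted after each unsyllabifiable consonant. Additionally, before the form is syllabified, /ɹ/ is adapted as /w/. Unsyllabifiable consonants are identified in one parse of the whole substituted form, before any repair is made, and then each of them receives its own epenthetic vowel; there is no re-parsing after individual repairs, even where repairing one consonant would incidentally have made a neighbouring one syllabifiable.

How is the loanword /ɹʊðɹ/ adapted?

wʊðwə

Substitution: /ɹ/ → /w/, giving /wʊðw/.
The consonants /w/ cannot be parsed into a legal (C)(C)V(C) syllable (at most one coda consonant is licensed; onsets may contain at most 2 consonants).
Epenthesis after each stranded consonant: /w/ → /wə/.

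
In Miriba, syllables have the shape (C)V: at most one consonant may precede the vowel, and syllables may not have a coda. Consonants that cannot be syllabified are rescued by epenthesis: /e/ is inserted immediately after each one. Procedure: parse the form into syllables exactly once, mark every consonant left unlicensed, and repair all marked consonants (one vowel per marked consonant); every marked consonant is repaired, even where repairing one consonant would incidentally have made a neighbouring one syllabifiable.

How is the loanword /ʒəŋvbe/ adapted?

ʒəŋevebe

Syllabifying with onset maximization leaves /ŋ/, /v/ stranded (no codas are permitted; onsets are limited to one consonant).
Each unlicensed consonant becomes the onset of a new syllable: /ŋ/ → /ŋe/, /v/ → /ve/.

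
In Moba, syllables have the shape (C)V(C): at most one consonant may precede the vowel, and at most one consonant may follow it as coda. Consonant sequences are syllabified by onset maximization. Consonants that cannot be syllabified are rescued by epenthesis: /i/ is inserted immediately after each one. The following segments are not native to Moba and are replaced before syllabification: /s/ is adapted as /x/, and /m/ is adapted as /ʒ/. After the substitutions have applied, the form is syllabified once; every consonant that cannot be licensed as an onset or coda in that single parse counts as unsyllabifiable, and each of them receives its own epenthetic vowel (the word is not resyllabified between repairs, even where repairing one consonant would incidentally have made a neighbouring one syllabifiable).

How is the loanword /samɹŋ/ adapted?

xaʒɹiŋi

Substitution: /s/ → /x/, /m/ → /ʒ/, giving /xaʒɹŋ/.
The consonants /ɹ/, /ŋ/ cannot be parsed into a legal (C)V(C) syllable (at most one coda consonant is licensed; onsets are limited to one consonant).
Each unlicensed consonant becomes the onset of a new syllable: /ɹ/ → /ɹi/, /ŋ/ → /ŋi/.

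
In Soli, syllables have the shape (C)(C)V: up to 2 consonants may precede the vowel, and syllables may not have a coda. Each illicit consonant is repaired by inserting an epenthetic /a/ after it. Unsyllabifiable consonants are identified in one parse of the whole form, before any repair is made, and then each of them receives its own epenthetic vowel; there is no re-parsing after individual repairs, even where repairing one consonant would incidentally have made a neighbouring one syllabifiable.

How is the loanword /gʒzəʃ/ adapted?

The consonants /g/, /ʃ/ cannot be parsed into a legal (C)(C)V syllable (no codas are permitted; onsets may contain at most 2 consonants).
Inserting the epenthetic vowel yields /g/ → /ga/, /ʃ/ → /ʃa/.

gaʒzəʃa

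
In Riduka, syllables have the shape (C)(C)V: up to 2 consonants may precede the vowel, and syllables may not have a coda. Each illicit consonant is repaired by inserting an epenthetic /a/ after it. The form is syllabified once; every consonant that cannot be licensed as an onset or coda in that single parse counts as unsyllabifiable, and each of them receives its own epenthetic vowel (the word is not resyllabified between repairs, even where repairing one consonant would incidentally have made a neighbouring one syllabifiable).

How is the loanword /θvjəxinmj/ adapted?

The consonants /θ/, /n/, /m/, /j/ cannot be parsed into a legal (C)(C)V syllable (no codas are permitted; onsets may contain at most 2 consonants).
Each unlicensed consonant becomes the onset of a new syllable: /θ/ → /θa/, /n/ → /na/, /m/ → /ma/, /j/ → /ja/.

θavjəxinamaja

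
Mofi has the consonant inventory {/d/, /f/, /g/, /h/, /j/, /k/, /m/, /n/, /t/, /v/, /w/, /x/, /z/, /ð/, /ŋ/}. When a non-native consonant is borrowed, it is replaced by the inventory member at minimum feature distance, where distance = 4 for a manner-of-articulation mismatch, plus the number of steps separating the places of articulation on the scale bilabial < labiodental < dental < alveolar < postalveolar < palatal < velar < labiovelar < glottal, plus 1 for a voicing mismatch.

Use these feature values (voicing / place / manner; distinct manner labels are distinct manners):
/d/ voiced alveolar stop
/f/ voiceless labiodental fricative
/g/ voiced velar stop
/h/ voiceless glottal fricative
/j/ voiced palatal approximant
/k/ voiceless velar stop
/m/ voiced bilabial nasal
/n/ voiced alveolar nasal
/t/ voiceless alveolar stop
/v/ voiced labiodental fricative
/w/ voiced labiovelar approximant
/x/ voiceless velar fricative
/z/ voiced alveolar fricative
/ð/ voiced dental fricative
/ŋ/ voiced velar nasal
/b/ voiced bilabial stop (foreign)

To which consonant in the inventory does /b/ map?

/d/ is closest: same manner (stop), place distance 3 (bilabial→alveolar), same voicing; total 3. Next closest is /m/ at distance 4.

d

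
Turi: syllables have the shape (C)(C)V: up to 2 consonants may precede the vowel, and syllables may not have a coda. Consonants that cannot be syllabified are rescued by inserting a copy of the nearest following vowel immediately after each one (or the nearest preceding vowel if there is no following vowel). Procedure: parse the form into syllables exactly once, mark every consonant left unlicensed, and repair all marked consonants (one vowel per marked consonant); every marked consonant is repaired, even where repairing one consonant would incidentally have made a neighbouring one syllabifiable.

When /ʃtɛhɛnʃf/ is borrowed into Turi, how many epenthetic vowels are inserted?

The unsyllabifiable consonants are /n/, /ʃ/, /f/; each receives one epenthetic vowel.

3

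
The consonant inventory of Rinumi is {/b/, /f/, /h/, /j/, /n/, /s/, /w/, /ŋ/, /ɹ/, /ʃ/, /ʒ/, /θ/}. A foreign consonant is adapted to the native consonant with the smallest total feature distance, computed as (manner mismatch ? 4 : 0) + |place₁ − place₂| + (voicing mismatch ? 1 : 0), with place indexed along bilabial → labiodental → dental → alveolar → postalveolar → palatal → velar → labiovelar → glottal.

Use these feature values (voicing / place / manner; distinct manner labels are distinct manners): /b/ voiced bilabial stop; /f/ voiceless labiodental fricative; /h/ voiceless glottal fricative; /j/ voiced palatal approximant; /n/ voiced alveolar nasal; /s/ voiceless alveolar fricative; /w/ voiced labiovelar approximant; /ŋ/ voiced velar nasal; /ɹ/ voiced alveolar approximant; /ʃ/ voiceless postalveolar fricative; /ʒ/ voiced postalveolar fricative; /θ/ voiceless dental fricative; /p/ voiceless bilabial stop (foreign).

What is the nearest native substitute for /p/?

b

/b/ is closest: same manner (stop), place distance 0 (bilabial→bilabial), voicing differs (+1); total 1. Next closest is /f/ at distance 5.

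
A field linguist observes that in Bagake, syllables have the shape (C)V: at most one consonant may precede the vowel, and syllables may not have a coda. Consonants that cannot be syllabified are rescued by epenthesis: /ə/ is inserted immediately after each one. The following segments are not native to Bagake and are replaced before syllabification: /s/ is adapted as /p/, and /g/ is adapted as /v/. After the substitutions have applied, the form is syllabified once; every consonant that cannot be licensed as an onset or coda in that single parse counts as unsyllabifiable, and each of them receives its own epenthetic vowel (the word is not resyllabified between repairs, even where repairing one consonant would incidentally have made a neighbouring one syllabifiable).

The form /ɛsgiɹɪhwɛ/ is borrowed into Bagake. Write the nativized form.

Substitution: /s/ → /p/, /g/ → /v/, giving /ɛpviɹɪhwɛ/.
Syllabifying with onset maximization leaves /p/, /h/ stranded (no codas are permitted; onsets are limited to one consonant).
Inserting the epenthetic vowel yields /p/ → /pə/, /h/ → /hə/.

ɛpəviɹɪhəwɛ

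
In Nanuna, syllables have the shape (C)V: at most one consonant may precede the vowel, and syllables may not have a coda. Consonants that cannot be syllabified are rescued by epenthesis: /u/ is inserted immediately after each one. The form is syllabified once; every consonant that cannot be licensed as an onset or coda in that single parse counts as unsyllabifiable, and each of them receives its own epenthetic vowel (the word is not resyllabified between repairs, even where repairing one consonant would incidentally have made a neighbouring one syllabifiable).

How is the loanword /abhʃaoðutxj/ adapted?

abuhuʃaoðutuxuju

The consonants /b/, /h/, /t/, /x/, /j/ cannot be parsed into a legal (C)V syllable (no codas are permitted; onsets are limited to one consonant).
Inserting the epenthetic vowel yields /b/ → /bu/, /h/ → /hu/, /t/ → /tu/, /x/ → /xu/, /j/ → /ju/.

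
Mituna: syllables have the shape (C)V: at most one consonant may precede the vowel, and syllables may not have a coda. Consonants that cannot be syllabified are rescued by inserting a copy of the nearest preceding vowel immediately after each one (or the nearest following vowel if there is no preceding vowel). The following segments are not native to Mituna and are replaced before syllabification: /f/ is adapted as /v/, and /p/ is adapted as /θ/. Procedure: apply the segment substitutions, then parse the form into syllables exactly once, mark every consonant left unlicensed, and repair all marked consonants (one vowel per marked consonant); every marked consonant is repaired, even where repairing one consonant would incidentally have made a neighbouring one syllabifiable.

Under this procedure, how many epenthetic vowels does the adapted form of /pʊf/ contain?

After substitution the input is /θʊv/.
The unsyllabifiable consonants are /v/; each receives one epenthetic vowel.

1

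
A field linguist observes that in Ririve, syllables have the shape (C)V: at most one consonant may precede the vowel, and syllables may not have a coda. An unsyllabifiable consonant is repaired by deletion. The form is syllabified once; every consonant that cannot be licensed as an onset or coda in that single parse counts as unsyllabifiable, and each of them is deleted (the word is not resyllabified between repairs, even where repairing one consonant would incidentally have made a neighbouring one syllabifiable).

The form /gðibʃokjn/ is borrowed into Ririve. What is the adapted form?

ðiʃo

Syllabifying with onset maximization leaves /g/, /b/, /k/, /j/, /n/ stranded (no codas are permitted; onsets are limited to one consonant).
Each unlicensed consonant is deleted: /g/, /b/, /k/, /j/, /n/.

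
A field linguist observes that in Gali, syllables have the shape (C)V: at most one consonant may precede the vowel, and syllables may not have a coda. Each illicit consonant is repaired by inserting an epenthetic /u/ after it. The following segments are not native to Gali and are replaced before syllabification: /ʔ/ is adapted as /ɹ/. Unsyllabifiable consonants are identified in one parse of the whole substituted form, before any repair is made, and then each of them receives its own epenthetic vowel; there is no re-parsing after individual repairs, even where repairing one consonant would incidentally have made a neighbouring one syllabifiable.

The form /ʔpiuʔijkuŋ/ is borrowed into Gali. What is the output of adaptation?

Substitution: /ʔ/ → /ɹ/, giving /ɹpiuɹijkuŋ/.
Syllabifying with onset maximization leaves /ɹ/, /j/, /ŋ/ stranded (no codas are permitted; onsets are limited to one consonant).
Epenthesis after each stranded consonant: /ɹ/ → /ɹu/, /j/ → /ju/, /ŋ/ → /ŋu/.

ɹupiuɹijukuŋu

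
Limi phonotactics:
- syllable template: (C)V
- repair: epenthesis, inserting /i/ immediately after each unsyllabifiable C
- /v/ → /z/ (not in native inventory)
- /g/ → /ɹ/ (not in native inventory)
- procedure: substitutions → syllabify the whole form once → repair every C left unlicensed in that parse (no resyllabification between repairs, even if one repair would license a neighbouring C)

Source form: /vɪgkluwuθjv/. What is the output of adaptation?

zɪɹikiluwuθijizi

Substitution: /v/ → /z/, /g/ → /ɹ/, giving /zɪɹkluwuθjz/.
The consonants /ɹ/, /k/, /θ/, /j/, /z/ cannot be parsed into a legal (C)V syllable (no codas are permitted; onsets are limited to one consonant).
Epenthesis after each stranded consonant: /ɹ/ → /ɹi/, /k/ → /ki/, /θ/ → /θi/, /j/ → /ji/, /z/ → /zi/.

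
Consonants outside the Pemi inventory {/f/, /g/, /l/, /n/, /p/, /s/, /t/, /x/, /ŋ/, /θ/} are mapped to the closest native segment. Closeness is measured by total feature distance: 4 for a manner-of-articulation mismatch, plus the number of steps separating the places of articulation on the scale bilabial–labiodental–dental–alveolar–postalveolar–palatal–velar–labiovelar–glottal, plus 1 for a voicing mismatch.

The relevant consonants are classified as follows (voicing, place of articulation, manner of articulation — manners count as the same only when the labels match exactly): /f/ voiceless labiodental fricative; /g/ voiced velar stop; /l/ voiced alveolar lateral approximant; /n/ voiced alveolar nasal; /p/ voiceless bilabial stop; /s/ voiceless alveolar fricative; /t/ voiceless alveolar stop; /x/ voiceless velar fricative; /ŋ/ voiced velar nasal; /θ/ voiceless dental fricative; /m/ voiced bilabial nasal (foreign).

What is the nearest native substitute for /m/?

n

/n/ is closest: same manner (nasal), place distance 3 (bilabial→alveolar), same voicing; total 3. Next closest is /p/ at distance 5.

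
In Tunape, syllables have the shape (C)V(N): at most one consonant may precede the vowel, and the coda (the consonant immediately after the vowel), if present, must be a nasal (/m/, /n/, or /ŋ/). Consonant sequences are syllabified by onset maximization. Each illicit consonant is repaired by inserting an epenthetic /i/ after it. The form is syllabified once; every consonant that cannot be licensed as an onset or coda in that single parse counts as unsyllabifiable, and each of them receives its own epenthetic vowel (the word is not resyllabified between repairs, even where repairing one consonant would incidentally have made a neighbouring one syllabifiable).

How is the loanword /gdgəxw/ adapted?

Syllabifying with onset maximization leaves /g/, /d/, /x/, /w/ stranded (only a nasal (/m/, /n/, or /ŋ/) is licensed in coda position; onsets are limited to one consonant).
Epenthesis after each stranded consonant: /g/ → /gi/, /d/ → /di/, /x/ → /xi/, /w/ → /wi/.

gidigəxiwi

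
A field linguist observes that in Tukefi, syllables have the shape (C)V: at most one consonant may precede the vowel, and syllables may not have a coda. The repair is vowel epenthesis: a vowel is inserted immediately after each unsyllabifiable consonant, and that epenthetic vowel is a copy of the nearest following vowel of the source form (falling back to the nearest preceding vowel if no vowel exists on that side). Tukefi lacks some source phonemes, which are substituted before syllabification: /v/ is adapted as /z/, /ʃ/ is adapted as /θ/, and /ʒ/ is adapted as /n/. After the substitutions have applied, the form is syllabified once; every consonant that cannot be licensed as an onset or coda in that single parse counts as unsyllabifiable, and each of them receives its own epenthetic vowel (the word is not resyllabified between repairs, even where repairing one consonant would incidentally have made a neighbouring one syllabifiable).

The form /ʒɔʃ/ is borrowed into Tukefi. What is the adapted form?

nɔθɔ

Substitution: /ʒ/ → /n/, /ʃ/ → /θ/, giving /nɔθ/.
The consonants /θ/ cannot be parsed into a legal (C)V syllable (no codas are permitted; onsets are limited to one consonant).
Each unlicensed consonant becomes the onset of a new syllable: /θ/ → /θɔ/.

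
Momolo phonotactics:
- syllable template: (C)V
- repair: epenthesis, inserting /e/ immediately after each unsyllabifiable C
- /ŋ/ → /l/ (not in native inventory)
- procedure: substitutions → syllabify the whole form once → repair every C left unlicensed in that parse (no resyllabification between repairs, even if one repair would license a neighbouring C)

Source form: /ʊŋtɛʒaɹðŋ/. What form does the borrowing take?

Substitution: /ŋ/ → /l/, giving /ʊltɛʒaɹðl/.
Under (C)V, the unsyllabifiable consonants are /l/, /ɹ/, /ð/, /l/ (no codas are permitted; onsets are limited to one consonant).
Each unlicensed consonant becomes the onset of a new syllable: /l/ → /le/, /ɹ/ → /ɹe/, /ð/ → /ðe/, /l/ → /le/.

ʊletɛʒaɹeðele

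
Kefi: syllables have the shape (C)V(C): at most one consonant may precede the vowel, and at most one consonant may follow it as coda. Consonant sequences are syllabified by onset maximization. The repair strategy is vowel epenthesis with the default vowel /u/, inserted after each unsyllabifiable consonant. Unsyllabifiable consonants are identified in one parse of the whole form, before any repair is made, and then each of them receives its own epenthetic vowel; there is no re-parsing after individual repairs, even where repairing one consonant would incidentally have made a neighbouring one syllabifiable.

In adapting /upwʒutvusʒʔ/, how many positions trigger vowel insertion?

3

The unsyllabifiable consonants are /w/, /ʒ/, /ʔ/; each receives one epenthetic vowel.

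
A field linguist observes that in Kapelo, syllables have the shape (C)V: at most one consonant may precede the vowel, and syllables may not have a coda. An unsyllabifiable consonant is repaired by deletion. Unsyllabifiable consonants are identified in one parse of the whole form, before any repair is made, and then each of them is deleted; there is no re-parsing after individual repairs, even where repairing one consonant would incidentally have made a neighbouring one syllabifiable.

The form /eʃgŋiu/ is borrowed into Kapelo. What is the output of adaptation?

The consonants /ʃ/, /g/ cannot be parsed into a legal (C)V syllable (no codas are permitted; onsets are limited to one consonant).
Deletion applies to /ʃ/, /g/.

eŋiu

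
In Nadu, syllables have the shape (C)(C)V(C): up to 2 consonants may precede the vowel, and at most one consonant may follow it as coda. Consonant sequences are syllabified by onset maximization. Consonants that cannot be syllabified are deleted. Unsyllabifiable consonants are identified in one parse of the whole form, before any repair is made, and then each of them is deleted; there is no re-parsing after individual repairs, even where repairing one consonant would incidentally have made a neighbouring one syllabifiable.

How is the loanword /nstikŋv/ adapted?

stik

Under (C)(C)V(C), the unsyllabifiable consonants are /n/, /ŋ/, /v/ (at most one coda consonant is licensed; onsets may contain at most 2 consonants).
Each unlicensed consonant is deleted: /n/, /ŋ/, /v/.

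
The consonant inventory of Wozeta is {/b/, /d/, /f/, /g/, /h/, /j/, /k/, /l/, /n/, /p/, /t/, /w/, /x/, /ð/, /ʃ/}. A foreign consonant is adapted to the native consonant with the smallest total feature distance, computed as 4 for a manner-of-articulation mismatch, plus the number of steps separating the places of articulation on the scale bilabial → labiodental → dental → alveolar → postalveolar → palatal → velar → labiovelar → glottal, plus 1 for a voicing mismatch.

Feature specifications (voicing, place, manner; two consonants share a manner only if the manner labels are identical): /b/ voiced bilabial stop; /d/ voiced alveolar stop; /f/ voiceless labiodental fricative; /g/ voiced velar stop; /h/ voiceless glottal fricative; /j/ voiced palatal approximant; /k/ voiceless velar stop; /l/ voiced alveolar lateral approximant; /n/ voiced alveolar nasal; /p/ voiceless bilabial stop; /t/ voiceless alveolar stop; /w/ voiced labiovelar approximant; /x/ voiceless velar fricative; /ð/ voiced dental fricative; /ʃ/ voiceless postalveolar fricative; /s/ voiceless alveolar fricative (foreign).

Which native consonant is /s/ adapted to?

/ʃ/ is closest: same manner (fricative), place distance 1 (alveolar→postalveolar), same voicing; total 1. Next closest is /f/ at distance 2.

ʃ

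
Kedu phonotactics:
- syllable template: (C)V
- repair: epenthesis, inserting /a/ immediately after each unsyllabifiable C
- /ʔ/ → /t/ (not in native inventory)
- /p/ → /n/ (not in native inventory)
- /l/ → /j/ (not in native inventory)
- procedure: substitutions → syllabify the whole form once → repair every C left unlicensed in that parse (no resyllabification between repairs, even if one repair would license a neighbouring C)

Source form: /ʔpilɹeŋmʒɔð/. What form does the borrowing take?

tanijaɹeŋamaʒɔða

Substitution: /ʔ/ → /t/, /p/ → /n/, /l/ → /j/, giving /tnijɹeŋmʒɔð/.
Syllabifying with onset maximization leaves /t/, /j/, /ŋ/, /m/, /ð/ stranded (no codas are permitted; onsets are limited to one consonant).
Each unlicensed consonant becomes the onset of a new syllable: /t/ → /ta/, /j/ → /ja/, /ŋ/ → /ŋa/, /m/ → /ma/, /ð/ → /ða/.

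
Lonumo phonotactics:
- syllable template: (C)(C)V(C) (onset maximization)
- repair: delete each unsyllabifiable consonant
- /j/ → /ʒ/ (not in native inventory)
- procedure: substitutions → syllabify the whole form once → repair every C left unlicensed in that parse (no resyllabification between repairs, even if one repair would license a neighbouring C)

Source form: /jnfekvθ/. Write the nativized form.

nfek

Substitution: /j/ → /ʒ/, giving /ʒnfekvθ/.
Under (C)(C)V(C), the unsyllabifiable consonants are /ʒ/, /v/, /θ/ (at most one coda consonant is licensed; onsets may contain at most 2 consonants).
Each unlicensed consonant is deleted: /ʒ/, /v/, /θ/.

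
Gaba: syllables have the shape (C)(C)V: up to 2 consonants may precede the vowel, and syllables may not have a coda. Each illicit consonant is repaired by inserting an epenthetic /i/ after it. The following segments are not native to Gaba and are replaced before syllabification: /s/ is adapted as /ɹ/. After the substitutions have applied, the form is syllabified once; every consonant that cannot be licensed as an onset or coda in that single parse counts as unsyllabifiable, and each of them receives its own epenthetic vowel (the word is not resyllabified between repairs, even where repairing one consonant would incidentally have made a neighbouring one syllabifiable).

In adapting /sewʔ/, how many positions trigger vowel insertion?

After substitution the input is /ɹewʔ/.
The unsyllabifiable consonants are /w/, /ʔ/; each receives one epenthetic vowel.

2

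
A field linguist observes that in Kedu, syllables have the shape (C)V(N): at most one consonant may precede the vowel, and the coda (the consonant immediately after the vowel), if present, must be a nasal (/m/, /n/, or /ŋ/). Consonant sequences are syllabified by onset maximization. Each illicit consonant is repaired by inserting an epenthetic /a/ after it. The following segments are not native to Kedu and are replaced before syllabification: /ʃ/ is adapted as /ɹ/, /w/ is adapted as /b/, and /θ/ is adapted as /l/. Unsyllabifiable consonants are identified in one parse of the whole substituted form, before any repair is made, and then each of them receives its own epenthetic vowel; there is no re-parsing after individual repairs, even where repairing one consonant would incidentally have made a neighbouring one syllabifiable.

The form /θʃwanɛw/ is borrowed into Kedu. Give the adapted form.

Substitution: /θ/ → /l/, /ʃ/ → /ɹ/, /w/ → /b/, giving /lɹbanɛb/.
The consonants /l/, /ɹ/, /b/ cannot be parsed into a legal (C)V(N) syllable (only a nasal (/m/, /n/, or /ŋ/) is licensed in coda position; onsets are limited to one consonant).
Inserting the epenthetic vowel yields /l/ → /la/, /ɹ/ → /ɹa/, /b/ → /ba/.

laɹabanɛba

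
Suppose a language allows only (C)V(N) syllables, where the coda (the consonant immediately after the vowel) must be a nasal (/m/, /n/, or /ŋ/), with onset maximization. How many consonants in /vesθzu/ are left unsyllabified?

Syllabifying with onset maximization leaves /s/, /θ/ stranded (only a nasal (/m/, /n/, or /ŋ/) is licensed in coda position; onsets are limited to one consonant).

2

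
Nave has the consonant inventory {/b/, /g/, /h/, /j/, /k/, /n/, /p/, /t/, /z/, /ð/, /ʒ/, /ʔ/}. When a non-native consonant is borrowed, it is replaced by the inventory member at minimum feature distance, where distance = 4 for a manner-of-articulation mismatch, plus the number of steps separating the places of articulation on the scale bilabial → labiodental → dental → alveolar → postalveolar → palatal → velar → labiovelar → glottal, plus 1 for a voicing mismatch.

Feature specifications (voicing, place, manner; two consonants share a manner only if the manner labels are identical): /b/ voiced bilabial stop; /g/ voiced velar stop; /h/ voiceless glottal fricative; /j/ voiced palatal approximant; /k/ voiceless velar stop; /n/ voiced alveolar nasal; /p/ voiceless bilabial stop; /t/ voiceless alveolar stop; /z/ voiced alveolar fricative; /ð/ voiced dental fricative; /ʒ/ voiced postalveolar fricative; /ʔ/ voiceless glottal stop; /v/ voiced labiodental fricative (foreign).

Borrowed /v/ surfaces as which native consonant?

ð

/ð/ is closest: same manner (fricative), place distance 1 (labiodental→dental), same voicing; total 1. Next closest is /z/ at distance 2.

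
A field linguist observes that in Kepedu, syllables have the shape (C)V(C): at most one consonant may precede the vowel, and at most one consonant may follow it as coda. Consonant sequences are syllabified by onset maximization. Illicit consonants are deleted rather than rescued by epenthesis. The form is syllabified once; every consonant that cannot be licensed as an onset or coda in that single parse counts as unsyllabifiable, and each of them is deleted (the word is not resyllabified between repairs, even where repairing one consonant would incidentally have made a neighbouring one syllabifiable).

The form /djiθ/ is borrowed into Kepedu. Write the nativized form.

Syllabifying with onset maximization leaves /d/ stranded (at most one coda consonant is licensed; onsets are limited to one consonant).
Deleting the stranded consonants removes /d/.

jiθ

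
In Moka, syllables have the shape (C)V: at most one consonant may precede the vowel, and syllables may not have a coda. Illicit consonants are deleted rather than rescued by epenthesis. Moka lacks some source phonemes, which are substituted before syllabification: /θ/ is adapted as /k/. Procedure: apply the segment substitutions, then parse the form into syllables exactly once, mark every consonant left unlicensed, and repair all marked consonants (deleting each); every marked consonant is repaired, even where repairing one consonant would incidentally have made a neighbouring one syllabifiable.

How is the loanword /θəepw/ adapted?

kəe

Substitution: /θ/ → /k/, giving /kəepw/.
Under (C)V, the unsyllabifiable consonants are /p/, /w/ (no codas are permitted; onsets are limited to one consonant).
Deletion applies to /p/, /w/.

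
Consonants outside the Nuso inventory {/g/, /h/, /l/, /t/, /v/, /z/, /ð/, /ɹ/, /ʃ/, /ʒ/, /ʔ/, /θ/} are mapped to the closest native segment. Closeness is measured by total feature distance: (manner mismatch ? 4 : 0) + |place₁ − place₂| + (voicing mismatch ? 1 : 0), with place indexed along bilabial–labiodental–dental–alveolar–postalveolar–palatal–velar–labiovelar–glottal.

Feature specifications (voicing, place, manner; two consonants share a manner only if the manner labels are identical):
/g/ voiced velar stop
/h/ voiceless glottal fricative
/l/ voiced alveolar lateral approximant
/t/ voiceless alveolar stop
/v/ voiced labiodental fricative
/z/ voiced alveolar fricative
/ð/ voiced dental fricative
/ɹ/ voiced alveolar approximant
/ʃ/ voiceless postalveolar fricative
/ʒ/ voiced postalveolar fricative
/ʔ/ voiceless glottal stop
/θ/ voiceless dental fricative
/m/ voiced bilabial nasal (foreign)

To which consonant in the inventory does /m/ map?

/v/ is closest: manner differs (nasal→fricative, +4), place distance 1 (bilabial→labiodental), same voicing; total 5. Next closest is /ð/ at distance 6.

v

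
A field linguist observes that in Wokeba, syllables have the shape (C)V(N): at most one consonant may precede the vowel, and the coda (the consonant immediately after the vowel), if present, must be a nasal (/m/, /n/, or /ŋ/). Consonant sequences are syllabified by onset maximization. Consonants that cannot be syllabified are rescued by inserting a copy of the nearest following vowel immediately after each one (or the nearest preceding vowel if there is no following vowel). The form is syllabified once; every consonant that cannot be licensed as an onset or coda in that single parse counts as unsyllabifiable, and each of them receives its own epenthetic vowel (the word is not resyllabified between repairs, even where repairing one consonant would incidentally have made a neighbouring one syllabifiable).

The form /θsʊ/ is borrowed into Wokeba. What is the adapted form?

θʊsʊ

Under (C)V(N), the unsyllabifiable consonants are /θ/ (only a nasal (/m/, /n/, or /ŋ/) is licensed in coda position; onsets are limited to one consonant).
Epenthesis after each stranded consonant: /θ/ → /θʊ/.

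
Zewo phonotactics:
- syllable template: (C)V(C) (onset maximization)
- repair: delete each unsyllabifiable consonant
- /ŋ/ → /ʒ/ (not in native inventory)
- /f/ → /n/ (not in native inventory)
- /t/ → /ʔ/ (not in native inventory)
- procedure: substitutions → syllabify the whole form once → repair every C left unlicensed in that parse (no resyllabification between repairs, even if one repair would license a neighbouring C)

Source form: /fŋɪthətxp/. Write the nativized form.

Substitution: /f/ → /n/, /ŋ/ → /ʒ/, /t/ → /ʔ/, giving /nʒɪʔhəʔxp/.
Under (C)V(C), the unsyllabifiable consonants are /n/, /x/, /p/ (at most one coda consonant is licensed; onsets are limited to one consonant).
Deletion applies to /n/, /x/, /p/.

ʒɪʔhəʔ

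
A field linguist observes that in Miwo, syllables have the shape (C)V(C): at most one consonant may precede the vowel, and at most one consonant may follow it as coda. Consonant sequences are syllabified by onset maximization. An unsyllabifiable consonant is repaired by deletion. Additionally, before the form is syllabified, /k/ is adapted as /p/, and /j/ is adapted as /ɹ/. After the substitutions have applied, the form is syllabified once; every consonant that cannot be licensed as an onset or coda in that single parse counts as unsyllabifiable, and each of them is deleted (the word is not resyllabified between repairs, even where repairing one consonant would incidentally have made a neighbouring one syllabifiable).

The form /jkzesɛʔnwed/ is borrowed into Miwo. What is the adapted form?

Substitution: /j/ → /ɹ/, /k/ → /p/, giving /ɹpzesɛʔnwed/.
Syllabifying with onset maximization leaves /ɹ/, /p/, /n/ stranded (at most one coda consonant is licensed; onsets are limited to one consonant).
Each unlicensed consonant is deleted: /ɹ/, /p/, /n/.

zesɛʔwed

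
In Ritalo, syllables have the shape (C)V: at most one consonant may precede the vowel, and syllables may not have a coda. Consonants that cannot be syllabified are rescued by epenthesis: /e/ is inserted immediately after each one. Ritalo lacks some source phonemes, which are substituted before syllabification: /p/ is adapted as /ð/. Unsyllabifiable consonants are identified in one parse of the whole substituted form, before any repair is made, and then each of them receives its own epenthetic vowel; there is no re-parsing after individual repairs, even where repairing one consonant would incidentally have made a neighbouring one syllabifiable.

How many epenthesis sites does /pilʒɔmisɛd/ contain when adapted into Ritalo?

After substitution the input is /ðilʒɔmisɛd/.
The unsyllabifiable consonants are /l/, /d/; each receives one epenthetic vowel.

2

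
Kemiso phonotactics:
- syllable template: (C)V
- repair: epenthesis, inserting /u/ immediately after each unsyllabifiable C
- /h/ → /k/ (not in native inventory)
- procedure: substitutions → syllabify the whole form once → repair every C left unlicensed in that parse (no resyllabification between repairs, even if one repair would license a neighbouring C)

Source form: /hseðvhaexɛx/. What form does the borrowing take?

Substitution: /h/ → /k/, giving /kseðvkaexɛx/.
The consonants /k/, /ð/, /v/, /x/ cannot be parsed into a legal (C)V syllable (no codas are permitted; onsets are limited to one consonant).
Inserting the epenthetic vowel yields /k/ → /ku/, /ð/ → /ðu/, /v/ → /vu/, /x/ → /xu/.

kuseðuvukaexɛxu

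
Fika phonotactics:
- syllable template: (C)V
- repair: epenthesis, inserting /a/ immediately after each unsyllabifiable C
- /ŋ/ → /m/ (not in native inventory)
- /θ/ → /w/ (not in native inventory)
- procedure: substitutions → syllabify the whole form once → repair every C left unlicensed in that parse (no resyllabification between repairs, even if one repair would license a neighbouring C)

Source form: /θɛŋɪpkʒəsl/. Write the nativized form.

Substitution: /θ/ → /w/, /ŋ/ → /m/, giving /wɛmɪpkʒəsl/.
The consonants /p/, /k/, /s/, /l/ cannot be parsed into a legal (C)V syllable (no codas are permitted; onsets are limited to one consonant).
Each unlicensed consonant becomes the onset of a new syllable: /p/ → /pa/, /k/ → /ka/, /s/ → /sa/, /l/ → /la/.

wɛmɪpakaʒəsala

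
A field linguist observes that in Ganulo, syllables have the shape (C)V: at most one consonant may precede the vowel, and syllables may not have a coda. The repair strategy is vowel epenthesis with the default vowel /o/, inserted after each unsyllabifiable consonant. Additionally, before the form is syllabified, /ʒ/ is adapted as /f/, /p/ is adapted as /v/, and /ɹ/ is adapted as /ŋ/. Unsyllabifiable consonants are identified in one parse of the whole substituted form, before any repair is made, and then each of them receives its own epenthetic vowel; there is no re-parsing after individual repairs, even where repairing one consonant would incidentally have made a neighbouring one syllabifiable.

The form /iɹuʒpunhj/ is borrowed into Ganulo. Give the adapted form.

Substitution: /ɹ/ → /ŋ/, /ʒ/ → /f/, /p/ → /v/, giving /iŋufvunhj/.
Under (C)V, the unsyllabifiable consonants are /f/, /n/, /h/, /j/ (no codas are permitted; onsets are limited to one consonant).
Inserting the epenthetic vowel yields /f/ → /fo/, /n/ → /no/, /h/ → /ho/, /j/ → /jo/.

iŋufovunohojo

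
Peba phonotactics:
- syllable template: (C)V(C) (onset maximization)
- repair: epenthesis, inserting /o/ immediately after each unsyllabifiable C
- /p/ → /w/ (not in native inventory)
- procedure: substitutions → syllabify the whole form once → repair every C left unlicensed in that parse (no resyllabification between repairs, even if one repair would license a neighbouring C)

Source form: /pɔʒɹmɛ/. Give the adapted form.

Substitution: /p/ → /w/, giving /wɔʒɹmɛ/.
Syllabifying with onset maximization leaves /ɹ/ stranded (at most one coda consonant is licensed; onsets are limited to one consonant).
Epenthesis after each stranded consonant: /ɹ/ → /ɹo/.

wɔʒɹomɛ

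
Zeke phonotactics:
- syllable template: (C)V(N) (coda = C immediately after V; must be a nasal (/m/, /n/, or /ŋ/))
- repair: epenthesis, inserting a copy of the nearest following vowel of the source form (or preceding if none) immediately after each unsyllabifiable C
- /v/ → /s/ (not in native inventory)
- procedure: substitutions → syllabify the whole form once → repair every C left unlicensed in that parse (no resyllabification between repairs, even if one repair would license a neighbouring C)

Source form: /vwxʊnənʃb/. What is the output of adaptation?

sʊwʊxʊnənʃəbə

Substitution: /v/ → /s/, giving /swxʊnənʃb/.
The consonants /s/, /w/, /ʃ/, /b/ cannot be parsed into a legal (C)V(N) syllable (only a nasal (/m/, /n/, or /ŋ/) is licensed in coda position; onsets are limited to one consonant).
Inserting the epenthetic vowel yields /s/ → /sʊ/, /w/ → /wʊ/, /ʃ/ → /ʃə/, /b/ → /bə/.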